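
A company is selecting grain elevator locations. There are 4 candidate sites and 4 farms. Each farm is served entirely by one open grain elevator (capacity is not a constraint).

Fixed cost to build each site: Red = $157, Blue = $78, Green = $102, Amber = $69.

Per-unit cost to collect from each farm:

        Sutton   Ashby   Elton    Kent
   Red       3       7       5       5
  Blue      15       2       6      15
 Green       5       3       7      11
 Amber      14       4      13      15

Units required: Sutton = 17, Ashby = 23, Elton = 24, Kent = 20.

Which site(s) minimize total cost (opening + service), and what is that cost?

Open Red and Blue; minimum total cost 552.

For any fixed open set, each farm goes to its cheapest open site; total = fixed + service.
{Red, Blue}: Sutton→Red 3·17=51, Ashby→Blue 2·23=46, Elton→Red 5·24=120, Kent→Red 5·20=100. Service 317; fixed 235; total 552.
{Red}: service 432 + fixed 157 = 589
{Red, Amber}: Sutton→Red 3·17=51, Ashby→Amber 4·23=92, Elton→Red 5·24=120, Kent→Red 5·20=100. Service 363; fixed 226; total 589.
{Red, Blue, Green, Amber}: service 317 + fixed 406 = 723
No other subset beats 552.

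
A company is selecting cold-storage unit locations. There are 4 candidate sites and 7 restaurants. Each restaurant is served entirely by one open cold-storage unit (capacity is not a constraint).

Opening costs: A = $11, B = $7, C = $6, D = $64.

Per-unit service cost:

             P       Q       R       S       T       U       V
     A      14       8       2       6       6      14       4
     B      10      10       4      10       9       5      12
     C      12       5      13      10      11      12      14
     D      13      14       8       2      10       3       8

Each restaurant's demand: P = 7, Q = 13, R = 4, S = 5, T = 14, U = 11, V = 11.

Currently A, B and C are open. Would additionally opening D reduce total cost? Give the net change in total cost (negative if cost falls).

No — net change +22 (cost rises by 22).

Current service cost with {A, B, C}: 356.
Adding D: each restaurant re-picks its cheapest; new service cost 314, saving 42.
Extra fixed cost: 64. Net change = 64 − 42 = 22.
(Totals: 380 → 402.)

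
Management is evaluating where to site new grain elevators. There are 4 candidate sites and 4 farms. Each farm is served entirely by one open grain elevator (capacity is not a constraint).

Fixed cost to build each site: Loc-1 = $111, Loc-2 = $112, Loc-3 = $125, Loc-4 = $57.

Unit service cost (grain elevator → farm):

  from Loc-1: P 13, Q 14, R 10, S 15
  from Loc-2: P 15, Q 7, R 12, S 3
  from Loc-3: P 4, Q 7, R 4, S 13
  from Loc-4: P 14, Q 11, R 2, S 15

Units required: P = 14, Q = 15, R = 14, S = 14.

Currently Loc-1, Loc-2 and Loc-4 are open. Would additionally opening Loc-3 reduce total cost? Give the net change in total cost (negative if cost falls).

Current service cost with {Loc-1, Loc-2, Loc-4}: 357.
Adding Loc-3: each farm re-picks its cheapest; new service cost 231, saving 126.
Extra fixed cost: 125. Net change = 125 − 126 = -1.
(Totals: 637 → 636.)

Yes — net change −1 (cost falls by 1).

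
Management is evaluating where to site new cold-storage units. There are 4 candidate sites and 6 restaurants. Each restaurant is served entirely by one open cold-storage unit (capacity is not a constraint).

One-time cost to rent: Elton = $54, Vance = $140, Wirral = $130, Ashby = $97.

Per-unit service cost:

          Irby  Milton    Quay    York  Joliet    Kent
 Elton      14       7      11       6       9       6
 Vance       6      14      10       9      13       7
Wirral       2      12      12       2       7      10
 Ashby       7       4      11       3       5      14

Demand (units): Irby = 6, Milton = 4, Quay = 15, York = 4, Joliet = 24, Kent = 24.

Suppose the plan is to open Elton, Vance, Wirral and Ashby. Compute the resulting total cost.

Each restaurant is assigned to its cheapest site among the open ones.
{Elton, Vance, Wirral, Ashby}: Irby→Wirral 2·6=12, Milton→Ashby 4·4=16, Quay→Vance 10·15=150, York→Wirral 2·4=8, Joliet→Ashby 5·24=120, Kent→Elton 6·24=144. Service 450; fixed 421; total 871.

Total cost: 871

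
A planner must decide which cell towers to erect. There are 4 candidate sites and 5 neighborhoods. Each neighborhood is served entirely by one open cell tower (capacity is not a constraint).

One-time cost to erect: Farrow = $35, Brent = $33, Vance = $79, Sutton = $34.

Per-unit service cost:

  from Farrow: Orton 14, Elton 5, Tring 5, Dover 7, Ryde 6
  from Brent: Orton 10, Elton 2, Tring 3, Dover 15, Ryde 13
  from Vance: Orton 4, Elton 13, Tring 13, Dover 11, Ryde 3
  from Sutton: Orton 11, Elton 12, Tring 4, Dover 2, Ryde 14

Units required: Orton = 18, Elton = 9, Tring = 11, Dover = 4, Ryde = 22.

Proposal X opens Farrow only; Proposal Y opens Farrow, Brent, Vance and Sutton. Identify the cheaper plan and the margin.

Proposal X: {Farrow}: Orton→Farrow 14·18=252, Elton→Farrow 5·9=45, Tring→Farrow 5·11=55, Dover→Farrow 7·4=28, Ryde→Farrow 6·22=132. Service 512; fixed 35; total 547.
Proposal Y: {Farrow, Brent, Vance, Sutton}: Orton→Vance 4·18=72, Elton→Brent 2·9=18, Tring→Brent 3·11=33, Dover→Sutton 2·4=8, Ryde→Vance 3·22=66. Service 197; fixed 181; total 378.
Difference: |547 − 378| = 169.

Proposal Y is cheaper by 169.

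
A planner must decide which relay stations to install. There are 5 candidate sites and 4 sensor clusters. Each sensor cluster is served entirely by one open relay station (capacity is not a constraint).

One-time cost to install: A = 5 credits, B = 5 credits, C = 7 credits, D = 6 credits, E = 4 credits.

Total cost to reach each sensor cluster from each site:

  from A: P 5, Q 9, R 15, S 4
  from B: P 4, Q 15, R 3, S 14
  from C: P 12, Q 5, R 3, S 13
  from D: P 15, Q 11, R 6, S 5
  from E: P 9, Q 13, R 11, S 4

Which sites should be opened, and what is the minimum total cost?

Open A and C; minimum total cost 29.

For any fixed open set, each sensor cluster goes to its cheapest open site; total = fixed + service.
{A, C}: P→A 5, Q→C 5, R→C 3, S→A 4. Service 17; fixed 12; total 29.
{A, B}: P→B 4, Q→A 9, R→B 3, S→A 4. Service 20; fixed 10; total 30.
{B, C, E}: P→B 4, Q→C 5, R→B 3, S→E 4. Service 16; fixed 16; total 32.
{A, B, C, D, E}: service 16 + fixed 27 = 43
No other subset beats 29.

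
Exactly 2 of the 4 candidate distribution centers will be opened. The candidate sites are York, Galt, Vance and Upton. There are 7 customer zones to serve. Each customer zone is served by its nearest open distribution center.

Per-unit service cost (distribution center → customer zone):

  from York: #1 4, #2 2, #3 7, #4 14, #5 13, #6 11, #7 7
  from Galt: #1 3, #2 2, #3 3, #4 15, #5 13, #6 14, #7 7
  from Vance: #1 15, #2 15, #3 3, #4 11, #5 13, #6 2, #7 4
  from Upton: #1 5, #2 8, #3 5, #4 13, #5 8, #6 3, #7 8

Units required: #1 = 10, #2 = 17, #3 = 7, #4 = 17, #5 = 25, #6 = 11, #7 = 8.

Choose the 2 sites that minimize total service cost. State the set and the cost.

With exactly 2 open, each customer zone uses its cheapest among the chosen.
{Galt, Upton}: #1→Galt 3·10=30, #2→Galt 2·17=34, #3→Galt 3·7=21, #4→Upton 13·17=221, #5→Upton 8·25=200, #6→Upton 3·11=33, #7→Galt 7·8=56. Service cost 595.
{York, Upton}: service cost 619
{Vance, Upton}: service cost 648
Among all 6 size-2 choices, {Galt, Upton} is lowest.

Choose Galt and Upton; total service cost 595.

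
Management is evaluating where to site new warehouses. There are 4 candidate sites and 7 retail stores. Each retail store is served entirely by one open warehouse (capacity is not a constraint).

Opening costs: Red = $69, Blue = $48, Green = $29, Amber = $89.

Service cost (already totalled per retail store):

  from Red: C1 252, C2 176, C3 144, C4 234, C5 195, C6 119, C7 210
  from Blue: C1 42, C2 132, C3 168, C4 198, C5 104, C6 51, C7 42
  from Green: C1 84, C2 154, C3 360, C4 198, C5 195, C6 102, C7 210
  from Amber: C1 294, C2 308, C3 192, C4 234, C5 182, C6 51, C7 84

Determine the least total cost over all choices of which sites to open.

For any fixed open set, each retail store goes to its cheapest open site; total = fixed + service.
{Blue}: C1→Blue 42, C2→Blue 132, C3→Blue 168, C4→Blue 198, C5→Blue 104, C6→Blue 51, C7→Blue 42. Service 737; fixed 48; total 785.
{Blue, Green}: service 737 + fixed 77 = 814
{Red, Blue}: service 713 + fixed 117 = 830
{Red, Blue, Green, Amber}: C1→Blue 42, C2→Blue 132, C3→Red 144, C4→Blue 198, C5→Blue 104, C6→Blue 51, C7→Blue 42. Service 713; fixed 235; total 948.
(All 15 nonempty subsets were checked; Blue only is lowest.)

Minimum total cost: 785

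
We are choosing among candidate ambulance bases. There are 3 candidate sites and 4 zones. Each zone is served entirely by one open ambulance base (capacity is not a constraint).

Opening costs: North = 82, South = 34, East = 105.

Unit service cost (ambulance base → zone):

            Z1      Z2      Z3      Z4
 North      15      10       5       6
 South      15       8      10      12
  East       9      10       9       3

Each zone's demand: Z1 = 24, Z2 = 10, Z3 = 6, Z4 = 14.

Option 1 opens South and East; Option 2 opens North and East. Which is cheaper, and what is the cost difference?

Option 1: {South, East}: Z1→East 9·24=216, Z2→South 8·10=80, Z3→East 9·6=54, Z4→East 3·14=42. Service 392; fixed 139; total 531.
Option 2: {North, East}: Z1→East 9·24=216, Z2→North 10·10=100, Z3→North 5·6=30, Z4→East 3·14=42. Service 388; fixed 187; total 575.
Difference: |531 − 575| = 44.

Option 1 is cheaper by 44.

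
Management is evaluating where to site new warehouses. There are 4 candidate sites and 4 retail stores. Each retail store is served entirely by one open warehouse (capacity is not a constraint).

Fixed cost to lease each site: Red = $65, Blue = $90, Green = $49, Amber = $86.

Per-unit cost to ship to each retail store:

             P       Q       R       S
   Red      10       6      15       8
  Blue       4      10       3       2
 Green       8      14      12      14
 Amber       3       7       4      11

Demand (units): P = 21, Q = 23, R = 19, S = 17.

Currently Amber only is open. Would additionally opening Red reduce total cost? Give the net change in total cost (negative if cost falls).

Yes — net change −9 (cost falls by 9).

Current service cost with {Amber}: 487.
Adding Red: each retail store re-picks its cheapest; new service cost 413, saving 74.
Extra fixed cost: 65. Net change = 65 − 74 = -9.
(Totals: 573 → 564.)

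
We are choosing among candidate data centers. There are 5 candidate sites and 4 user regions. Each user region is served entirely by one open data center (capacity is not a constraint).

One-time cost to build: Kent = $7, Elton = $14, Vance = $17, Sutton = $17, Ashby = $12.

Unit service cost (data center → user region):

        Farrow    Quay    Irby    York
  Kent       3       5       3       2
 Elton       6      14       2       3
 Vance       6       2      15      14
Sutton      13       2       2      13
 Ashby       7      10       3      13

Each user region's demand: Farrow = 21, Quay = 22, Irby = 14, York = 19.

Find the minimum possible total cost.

Minimum total cost: 197

For any fixed open set, each user region goes to its cheapest open site; total = fixed + service.
{Kent, Sutton}: Farrow→Kent 3·21=63, Quay→Sutton 2·22=44, Irby→Sutton 2·14=28, York→Kent 2·19=38. Service 173; fixed 24; total 197.
{Kent, Sutton, Ashby}: service 173 + fixed 36 = 209
{Kent, Elton, Vance}: service 173 + fixed 38 = 211
{Kent, Elton, Vance, Sutton, Ashby}: service 173 + fixed 67 = 240
No other subset beats 197.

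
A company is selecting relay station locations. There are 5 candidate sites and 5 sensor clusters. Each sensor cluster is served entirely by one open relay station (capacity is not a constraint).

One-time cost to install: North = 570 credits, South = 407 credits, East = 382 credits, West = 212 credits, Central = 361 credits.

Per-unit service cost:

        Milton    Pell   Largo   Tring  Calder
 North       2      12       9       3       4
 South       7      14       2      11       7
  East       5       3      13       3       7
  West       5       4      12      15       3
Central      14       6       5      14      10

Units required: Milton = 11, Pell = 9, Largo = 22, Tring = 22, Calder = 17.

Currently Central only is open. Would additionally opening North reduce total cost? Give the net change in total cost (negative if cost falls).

Current service cost with {Central}: 796.
Adding North: each sensor cluster re-picks its cheapest; new service cost 320, saving 476.
Extra fixed cost: 570. Net change = 570 − 476 = 94.
(Totals: 1157 → 1251.)

No — net change +94 (cost rises by 94).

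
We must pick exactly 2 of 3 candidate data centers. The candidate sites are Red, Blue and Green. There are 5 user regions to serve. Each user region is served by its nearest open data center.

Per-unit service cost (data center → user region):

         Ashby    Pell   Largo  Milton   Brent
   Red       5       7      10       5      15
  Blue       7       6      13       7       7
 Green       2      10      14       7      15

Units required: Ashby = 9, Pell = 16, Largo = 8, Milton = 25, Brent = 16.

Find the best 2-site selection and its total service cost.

With exactly 2 open, each user region uses its cheapest among the chosen.
{Red, Blue}: Ashby→Red 5·9=45, Pell→Blue 6·16=96, Largo→Red 10·8=80, Milton→Red 5·25=125, Brent→Blue 7·16=112. Service cost 458.
{Blue, Green}: service cost 505
{Red, Green}: service cost 575
Among all 3 size-2 choices, {Red, Blue} is lowest.

Choose Red and Blue; total service cost 458.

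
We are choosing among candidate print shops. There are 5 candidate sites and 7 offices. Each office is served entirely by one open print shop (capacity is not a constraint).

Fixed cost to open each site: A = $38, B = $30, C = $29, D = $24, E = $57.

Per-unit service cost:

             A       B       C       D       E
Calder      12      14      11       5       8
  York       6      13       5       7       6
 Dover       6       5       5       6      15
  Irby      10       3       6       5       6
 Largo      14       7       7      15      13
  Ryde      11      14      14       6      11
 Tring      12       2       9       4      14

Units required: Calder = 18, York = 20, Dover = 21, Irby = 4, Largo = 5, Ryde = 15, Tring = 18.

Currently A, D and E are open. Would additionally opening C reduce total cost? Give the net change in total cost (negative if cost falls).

Yes — net change −42 (cost falls by 42).

Current service cost with {A, D, E}: 583.
Adding C: each office re-picks its cheapest; new service cost 512, saving 71.
Extra fixed cost: 29. Net change = 29 − 71 = -42.
(Totals: 702 → 660.)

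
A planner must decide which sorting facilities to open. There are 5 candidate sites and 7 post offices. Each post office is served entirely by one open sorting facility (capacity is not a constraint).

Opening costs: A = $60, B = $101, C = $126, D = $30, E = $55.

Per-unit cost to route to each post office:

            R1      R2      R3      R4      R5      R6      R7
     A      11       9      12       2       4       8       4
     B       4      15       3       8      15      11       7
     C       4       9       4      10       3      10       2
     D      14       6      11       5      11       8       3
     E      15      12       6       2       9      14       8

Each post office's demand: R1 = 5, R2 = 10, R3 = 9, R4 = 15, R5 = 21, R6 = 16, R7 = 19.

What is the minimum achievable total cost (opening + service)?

For any fixed open set, each post office goes to its cheapest open site; total = fixed + service.
{C, D}: R1→C 4·5=20, R2→D 6·10=60, R3→C 4·9=36, R4→D 5·15=75, R5→C 3·21=63, R6→D 8·16=128, R7→C 2·19=38. Service 420; fixed 156; total 576.
{C, D, E}: R1→C 4·5=20, R2→D 6·10=60, R3→C 4·9=36, R4→E 2·15=30, R5→C 3·21=63, R6→D 8·16=128, R7→C 2·19=38. Service 375; fixed 211; total 586.
{A, C}: service 405 + fixed 186 = 591
{A, B, C, D, E}: service 366 + fixed 372 = 738
No other subset beats 576.

Minimum total cost: 576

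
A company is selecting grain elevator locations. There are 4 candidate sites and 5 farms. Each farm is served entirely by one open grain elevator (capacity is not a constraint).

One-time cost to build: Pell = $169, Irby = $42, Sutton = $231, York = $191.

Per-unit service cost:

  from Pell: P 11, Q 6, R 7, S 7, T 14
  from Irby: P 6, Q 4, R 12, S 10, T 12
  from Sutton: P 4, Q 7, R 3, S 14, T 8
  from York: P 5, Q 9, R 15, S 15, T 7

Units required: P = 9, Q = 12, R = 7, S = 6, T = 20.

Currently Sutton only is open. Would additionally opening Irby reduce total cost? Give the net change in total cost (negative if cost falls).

Current service cost with {Sutton}: 385.
Adding Irby: each farm re-picks its cheapest; new service cost 325, saving 60.
Extra fixed cost: 42. Net change = 42 − 60 = -18.
(Totals: 616 → 598.)

Yes — net change −18 (cost falls by 18).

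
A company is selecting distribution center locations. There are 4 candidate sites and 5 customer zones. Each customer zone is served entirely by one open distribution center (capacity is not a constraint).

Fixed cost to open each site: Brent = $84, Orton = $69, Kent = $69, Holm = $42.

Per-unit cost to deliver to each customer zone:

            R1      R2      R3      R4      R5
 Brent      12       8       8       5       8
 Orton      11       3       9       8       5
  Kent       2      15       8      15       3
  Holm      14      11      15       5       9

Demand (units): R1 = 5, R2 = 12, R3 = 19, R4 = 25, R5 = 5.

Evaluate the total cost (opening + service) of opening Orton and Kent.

Each customer zone is assigned to its cheapest site among the open ones.
{Orton, Kent}: R1→Kent 2·5=10, R2→Orton 3·12=36, R3→Kent 8·19=152, R4→Orton 8·25=200, R5→Kent 3·5=15. Service 413; fixed 138; total 551.

Total cost: 551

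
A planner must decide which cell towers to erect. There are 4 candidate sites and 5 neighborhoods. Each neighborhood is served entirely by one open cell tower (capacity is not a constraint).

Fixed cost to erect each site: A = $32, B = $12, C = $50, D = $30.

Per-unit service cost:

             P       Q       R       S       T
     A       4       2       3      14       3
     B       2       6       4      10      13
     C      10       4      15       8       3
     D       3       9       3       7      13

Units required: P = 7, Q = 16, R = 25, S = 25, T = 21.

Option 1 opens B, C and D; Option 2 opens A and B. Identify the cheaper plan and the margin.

Option 1: {B, C, D}: P→B 2·7=14, Q→C 4·16=64, R→D 3·25=75, S→D 7·25=175, T→C 3·21=63. Service 391; fixed 92; total 483.
Option 2: {A, B}: P→B 2·7=14, Q→A 2·16=32, R→A 3·25=75, S→B 10·25=250, T→A 3·21=63. Service 434; fixed 44; total 478.
Difference: |483 − 478| = 5.

Option 2 is cheaper by 5.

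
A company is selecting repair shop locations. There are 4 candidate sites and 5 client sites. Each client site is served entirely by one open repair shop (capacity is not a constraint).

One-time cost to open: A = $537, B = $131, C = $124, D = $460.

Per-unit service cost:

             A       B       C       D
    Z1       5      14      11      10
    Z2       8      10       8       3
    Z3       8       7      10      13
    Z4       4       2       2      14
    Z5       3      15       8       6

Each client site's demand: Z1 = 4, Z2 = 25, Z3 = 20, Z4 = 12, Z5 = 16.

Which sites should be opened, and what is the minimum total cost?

For any fixed open set, each client site goes to its cheapest open site; total = fixed + service.
{C}: Z1→C 11·4=44, Z2→C 8·25=200, Z3→C 10·20=200, Z4→C 2·12=24, Z5→C 8·16=128. Service 596; fixed 124; total 720.
{B, C}: service 536 + fixed 255 = 791
{B}: service 710 + fixed 131 = 841
{A, B, C, D}: Z1→A 5·4=20, Z2→D 3·25=75, Z3→B 7·20=140, Z4→B 2·12=24, Z5→A 3·16=48. Service 307; fixed 1252; total 1559.
(All 15 nonempty subsets were checked; C only is lowest.)

Open C only; minimum total cost 720.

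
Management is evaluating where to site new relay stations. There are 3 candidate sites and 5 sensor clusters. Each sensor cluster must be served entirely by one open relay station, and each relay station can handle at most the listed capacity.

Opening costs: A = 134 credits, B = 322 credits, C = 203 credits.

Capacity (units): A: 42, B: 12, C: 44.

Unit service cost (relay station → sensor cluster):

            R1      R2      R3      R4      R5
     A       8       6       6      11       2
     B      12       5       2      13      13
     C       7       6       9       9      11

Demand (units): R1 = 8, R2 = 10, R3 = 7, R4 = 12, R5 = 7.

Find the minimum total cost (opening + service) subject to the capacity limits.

Open {C}: R1→C 7·8=56, R2→C 6·10=60, R3→C 9·7=63, R4→C 9·12=108, R5→C 11·7=77.
Loads: C carries 44/44. Service 364; fixed 203; total 567.
Next best feasible plan costs 617.

Minimum total cost: 567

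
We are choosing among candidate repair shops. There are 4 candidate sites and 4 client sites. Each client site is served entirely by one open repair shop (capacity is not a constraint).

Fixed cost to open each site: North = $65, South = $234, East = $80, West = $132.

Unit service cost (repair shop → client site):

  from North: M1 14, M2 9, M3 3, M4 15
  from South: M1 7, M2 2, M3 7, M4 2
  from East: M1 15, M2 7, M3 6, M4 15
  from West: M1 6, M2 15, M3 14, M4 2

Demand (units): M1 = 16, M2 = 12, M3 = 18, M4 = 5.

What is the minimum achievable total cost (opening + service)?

Minimum total cost: 465

For any fixed open set, each client site goes to its cheapest open site; total = fixed + service.
{North, West}: M1→West 6·16=96, M2→North 9·12=108, M3→North 3·18=54, M4→West 2·5=10. Service 268; fixed 197; total 465.
{North, South}: service 200 + fixed 299 = 499
{South}: service 272 + fixed 234 = 506
{North, South, East, West}: M1→West 6·16=96, M2→South 2·12=24, M3→North 3·18=54, M4→South 2·5=10. Service 184; fixed 511; total 695.
No other subset beats 465.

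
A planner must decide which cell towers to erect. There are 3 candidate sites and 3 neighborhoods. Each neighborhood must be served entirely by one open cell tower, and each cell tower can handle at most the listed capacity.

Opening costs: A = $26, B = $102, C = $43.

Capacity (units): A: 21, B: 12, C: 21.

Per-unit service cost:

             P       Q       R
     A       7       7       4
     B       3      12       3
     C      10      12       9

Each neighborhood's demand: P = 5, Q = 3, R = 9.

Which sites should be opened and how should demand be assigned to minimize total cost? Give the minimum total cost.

Open {A}: P→A 7·5=35, Q→A 7·3=21, R→A 4·9=36.
Loads: A carries 17/21. Service 92; fixed 26; total 118.
Next best feasible plan costs 161.

Minimum total cost: 118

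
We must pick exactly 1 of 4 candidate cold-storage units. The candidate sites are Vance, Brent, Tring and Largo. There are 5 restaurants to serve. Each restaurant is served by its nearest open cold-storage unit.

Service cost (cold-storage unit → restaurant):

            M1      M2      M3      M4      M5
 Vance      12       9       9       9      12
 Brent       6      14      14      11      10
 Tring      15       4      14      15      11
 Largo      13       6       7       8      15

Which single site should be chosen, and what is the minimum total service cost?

With exactly 1 open, each restaurant uses its cheapest among the chosen.
{Largo}: M1→Largo 13, M2→Largo 6, M3→Largo 7, M4→Largo 8, M5→Largo 15. Service cost 49.
{Vance}: service cost 51
{Brent}: service cost 55
Among all 4 size-1 choices, {Largo} is lowest.

Choose Largo only; total service cost 49.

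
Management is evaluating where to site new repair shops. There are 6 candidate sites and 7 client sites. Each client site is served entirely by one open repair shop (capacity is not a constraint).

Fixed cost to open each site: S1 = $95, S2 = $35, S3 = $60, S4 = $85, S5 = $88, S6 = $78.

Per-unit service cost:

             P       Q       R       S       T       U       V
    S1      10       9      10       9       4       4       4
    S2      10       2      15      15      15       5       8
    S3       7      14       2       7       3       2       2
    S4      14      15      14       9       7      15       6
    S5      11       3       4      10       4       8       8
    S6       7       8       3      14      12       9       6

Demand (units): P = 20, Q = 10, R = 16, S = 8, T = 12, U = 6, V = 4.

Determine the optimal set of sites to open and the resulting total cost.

For any fixed open set, each client site goes to its cheapest open site; total = fixed + service.
{S2, S3}: P→S3 7·20=140, Q→S2 2·10=20, R→S3 2·16=32, S→S3 7·8=56, T→S3 3·12=36, U→S3 2·6=12, V→S3 2·4=8. Service 304; fixed 95; total 399.
{S3, S5}: P→S3 7·20=140, Q→S5 3·10=30, R→S3 2·16=32, S→S3 7·8=56, T→S3 3·12=36, U→S3 2·6=12, V→S3 2·4=8. Service 314; fixed 148; total 462.
{S2, S3, S6}: service 304 + fixed 173 = 477
{S1, S2, S3, S4, S5, S6}: P→S3 7·20=140, Q→S2 2·10=20, R→S3 2·16=32, S→S3 7·8=56, T→S3 3·12=36, U→S3 2·6=12, V→S3 2·4=8. Service 304; fixed 441; total 745.
No other subset beats 399.

Open S2 and S3; minimum total cost 399.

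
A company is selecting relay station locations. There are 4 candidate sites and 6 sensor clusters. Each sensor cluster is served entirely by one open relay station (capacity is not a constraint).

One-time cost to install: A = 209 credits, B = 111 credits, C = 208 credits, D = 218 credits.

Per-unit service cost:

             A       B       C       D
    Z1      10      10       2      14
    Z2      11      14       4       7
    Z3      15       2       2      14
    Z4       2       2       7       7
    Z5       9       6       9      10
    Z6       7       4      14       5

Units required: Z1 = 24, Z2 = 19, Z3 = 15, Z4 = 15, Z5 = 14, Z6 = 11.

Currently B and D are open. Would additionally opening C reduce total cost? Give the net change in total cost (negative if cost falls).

Yes — net change −41 (cost falls by 41).

Current service cost with {B, D}: 561.
Adding C: each sensor cluster re-picks its cheapest; new service cost 312, saving 249.
Extra fixed cost: 208. Net change = 208 − 249 = -41.
(Totals: 890 → 849.)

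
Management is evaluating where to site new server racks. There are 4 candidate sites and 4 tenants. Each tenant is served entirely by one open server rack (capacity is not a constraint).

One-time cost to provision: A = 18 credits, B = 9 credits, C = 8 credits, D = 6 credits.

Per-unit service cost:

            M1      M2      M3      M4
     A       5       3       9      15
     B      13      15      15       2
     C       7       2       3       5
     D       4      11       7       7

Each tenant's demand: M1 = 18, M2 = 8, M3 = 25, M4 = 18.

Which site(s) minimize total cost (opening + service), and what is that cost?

For any fixed open set, each tenant goes to its cheapest open site; total = fixed + service.
{B, C, D}: M1→D 4·18=72, M2→C 2·8=16, M3→C 3·25=75, M4→B 2·18=36. Service 199; fixed 23; total 222.
{A, B, C, D}: M1→D 4·18=72, M2→C 2·8=16, M3→C 3·25=75, M4→B 2·18=36. Service 199; fixed 41; total 240.
{A, B, C}: M1→A 5·18=90, M2→C 2·8=16, M3→C 3·25=75, M4→B 2·18=36. Service 217; fixed 35; total 252.
{D}: M1→D 4·18=72, M2→D 11·8=88, M3→D 7·25=175, M4→D 7·18=126. Service 461; fixed 6; total 467.
No other subset beats 222.

Open B, C and D; minimum total cost 222.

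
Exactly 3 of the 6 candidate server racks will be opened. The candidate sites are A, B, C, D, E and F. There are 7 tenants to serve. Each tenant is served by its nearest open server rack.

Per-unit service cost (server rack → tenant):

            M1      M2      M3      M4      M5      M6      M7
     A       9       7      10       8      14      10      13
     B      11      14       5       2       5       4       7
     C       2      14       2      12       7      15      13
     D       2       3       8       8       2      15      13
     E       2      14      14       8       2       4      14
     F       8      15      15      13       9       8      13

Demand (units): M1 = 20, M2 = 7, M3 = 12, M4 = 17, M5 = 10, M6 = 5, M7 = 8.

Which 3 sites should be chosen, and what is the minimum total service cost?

With exactly 3 open, each tenant uses its cheapest among the chosen.
{B, C, D}: M1→C 2·20=40, M2→D 3·7=21, M3→C 2·12=24, M4→B 2·17=34, M5→D 2·10=20, M6→B 4·5=20, M7→B 7·8=56. Service cost 215.
{A, B, D}: service cost 251
{B, D, E}: service cost 251
Among all 20 size-3 choices, {B, C, D} is lowest.

Choose B, C and D; total service cost 215.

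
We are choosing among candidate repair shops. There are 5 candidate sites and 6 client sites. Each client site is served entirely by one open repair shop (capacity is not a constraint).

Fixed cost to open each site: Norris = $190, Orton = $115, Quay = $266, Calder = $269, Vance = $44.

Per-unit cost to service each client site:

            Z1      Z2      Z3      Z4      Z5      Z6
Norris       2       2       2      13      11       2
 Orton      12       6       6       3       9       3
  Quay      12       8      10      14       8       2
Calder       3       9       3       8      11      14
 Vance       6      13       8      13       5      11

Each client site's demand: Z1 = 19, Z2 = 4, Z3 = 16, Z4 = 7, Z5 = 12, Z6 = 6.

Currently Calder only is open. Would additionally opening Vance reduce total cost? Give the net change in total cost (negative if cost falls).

Yes — net change −46 (cost falls by 46).

Current service cost with {Calder}: 413.
Adding Vance: each client site re-picks its cheapest; new service cost 323, saving 90.
Extra fixed cost: 44. Net change = 44 − 90 = -46.
(Totals: 682 → 636.)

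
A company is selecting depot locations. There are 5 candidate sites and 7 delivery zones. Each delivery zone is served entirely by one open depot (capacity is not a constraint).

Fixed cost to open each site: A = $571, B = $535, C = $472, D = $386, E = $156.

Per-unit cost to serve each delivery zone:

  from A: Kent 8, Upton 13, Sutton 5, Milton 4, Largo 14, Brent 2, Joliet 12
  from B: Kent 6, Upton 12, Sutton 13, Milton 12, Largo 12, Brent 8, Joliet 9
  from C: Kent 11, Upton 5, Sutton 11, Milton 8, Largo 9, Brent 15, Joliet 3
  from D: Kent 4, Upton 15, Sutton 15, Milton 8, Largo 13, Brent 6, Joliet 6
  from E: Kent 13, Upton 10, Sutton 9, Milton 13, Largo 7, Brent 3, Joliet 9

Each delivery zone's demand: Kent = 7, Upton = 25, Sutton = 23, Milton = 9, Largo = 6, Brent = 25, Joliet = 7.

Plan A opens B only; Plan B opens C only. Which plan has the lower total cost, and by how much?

Plan B is cheaper by 170.

Plan A: {B}: Kent→B 6·7=42, Upton→B 12·25=300, Sutton→B 13·23=299, Milton→B 12·9=108, Largo→B 12·6=72, Brent→B 8·25=200, Joliet→B 9·7=63. Service 1084; fixed 535; total 1619.
Plan B: {C}: Kent→C 11·7=77, Upton→C 5·25=125, Sutton→C 11·23=253, Milton→C 8·9=72, Largo→C 9·6=54, Brent→C 15·25=375, Joliet→C 3·7=21. Service 977; fixed 472; total 1449.
Difference: |1619 − 1449| = 170.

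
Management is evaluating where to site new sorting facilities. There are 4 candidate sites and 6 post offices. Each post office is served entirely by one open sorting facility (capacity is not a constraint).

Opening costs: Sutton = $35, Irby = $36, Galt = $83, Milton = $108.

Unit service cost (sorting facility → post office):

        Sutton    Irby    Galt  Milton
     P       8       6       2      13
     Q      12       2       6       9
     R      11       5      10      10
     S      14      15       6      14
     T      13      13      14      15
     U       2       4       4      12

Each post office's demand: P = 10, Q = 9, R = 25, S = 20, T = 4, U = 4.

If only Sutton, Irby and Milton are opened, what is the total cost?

Each post office is assigned to its cheapest site among the open ones.
{Sutton, Irby, Milton}: P→Irby 6·10=60, Q→Irby 2·9=18, R→Irby 5·25=125, S→Sutton 14·20=280, T→Sutton 13·4=52, U→Sutton 2·4=8. Service 543; fixed 179; total 722.

Total cost: 722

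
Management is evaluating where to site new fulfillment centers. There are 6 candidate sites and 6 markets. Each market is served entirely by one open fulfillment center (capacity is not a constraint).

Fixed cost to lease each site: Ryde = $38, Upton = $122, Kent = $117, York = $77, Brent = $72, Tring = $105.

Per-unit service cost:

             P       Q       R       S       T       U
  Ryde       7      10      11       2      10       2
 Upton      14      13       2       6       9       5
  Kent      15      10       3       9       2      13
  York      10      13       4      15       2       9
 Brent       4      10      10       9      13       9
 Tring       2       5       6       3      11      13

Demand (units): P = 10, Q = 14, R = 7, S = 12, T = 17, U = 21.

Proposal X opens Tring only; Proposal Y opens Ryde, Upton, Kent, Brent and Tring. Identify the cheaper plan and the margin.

Proposal Y is cheaper by 75.

Proposal X: {Tring}: P→Tring 2·10=20, Q→Tring 5·14=70, R→Tring 6·7=42, S→Tring 3·12=36, T→Tring 11·17=187, U→Tring 13·21=273. Service 628; fixed 105; total 733.
Proposal Y: {Ryde, Upton, Kent, Brent, Tring}: P→Tring 2·10=20, Q→Tring 5·14=70, R→Upton 2·7=14, S→Ryde 2·12=24, T→Kent 2·17=34, U→Ryde 2·21=42. Service 204; fixed 454; total 658.
Difference: |733 − 658| = 75.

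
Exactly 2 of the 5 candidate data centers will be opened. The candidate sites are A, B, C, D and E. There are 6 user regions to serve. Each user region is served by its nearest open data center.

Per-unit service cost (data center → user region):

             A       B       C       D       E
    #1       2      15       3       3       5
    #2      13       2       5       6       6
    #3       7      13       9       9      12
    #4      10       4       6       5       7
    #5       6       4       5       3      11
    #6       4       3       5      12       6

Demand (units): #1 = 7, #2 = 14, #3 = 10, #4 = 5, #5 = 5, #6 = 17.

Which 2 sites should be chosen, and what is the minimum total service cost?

Choose A and B; total service cost 203.

With exactly 2 open, each user region uses its cheapest among the chosen.
{A, B}: #1→A 2·7=14, #2→B 2·14=28, #3→A 7·10=70, #4→B 4·5=20, #5→B 4·5=20, #6→B 3·17=51. Service cost 203.
{B, D}: service cost 225
{B, C}: service cost 230
Among all 10 size-2 choices, {A, B} is lowest.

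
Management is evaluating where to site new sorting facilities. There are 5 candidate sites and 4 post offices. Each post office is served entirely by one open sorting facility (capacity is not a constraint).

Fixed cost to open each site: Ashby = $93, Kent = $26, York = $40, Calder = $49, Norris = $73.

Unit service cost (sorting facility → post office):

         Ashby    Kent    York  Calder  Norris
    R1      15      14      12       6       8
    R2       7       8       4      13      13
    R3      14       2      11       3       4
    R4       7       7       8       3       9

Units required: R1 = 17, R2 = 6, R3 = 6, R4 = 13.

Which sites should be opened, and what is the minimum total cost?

Open York and Calder; minimum total cost 272.

For any fixed open set, each post office goes to its cheapest open site; total = fixed + service.
{York, Calder}: R1→Calder 6·17=102, R2→York 4·6=24, R3→Calder 3·6=18, R4→Calder 3·13=39. Service 183; fixed 89; total 272.
{Kent, Calder}: R1→Calder 6·17=102, R2→Kent 8·6=48, R3→Kent 2·6=12, R4→Calder 3·13=39. Service 201; fixed 75; total 276.
{Calder}: R1→Calder 6·17=102, R2→Calder 13·6=78, R3→Calder 3·6=18, R4→Calder 3·13=39. Service 237; fixed 49; total 286.
{Ashby, Kent, York, Calder, Norris}: service 177 + fixed 281 = 458
No other subset beats 272.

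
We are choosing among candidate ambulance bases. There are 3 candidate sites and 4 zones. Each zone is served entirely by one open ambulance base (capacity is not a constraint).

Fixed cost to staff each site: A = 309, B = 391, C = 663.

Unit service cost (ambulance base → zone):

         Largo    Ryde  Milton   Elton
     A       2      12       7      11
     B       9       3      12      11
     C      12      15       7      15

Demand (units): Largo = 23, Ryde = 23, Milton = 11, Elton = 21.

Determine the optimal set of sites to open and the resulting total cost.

Open A only; minimum total cost 939.

For any fixed open set, each zone goes to its cheapest open site; total = fixed + service.
{A}: Largo→A 2·23=46, Ryde→A 12·23=276, Milton→A 7·11=77, Elton→A 11·21=231. Service 630; fixed 309; total 939.
{B}: Largo→B 9·23=207, Ryde→B 3·23=69, Milton→B 12·11=132, Elton→B 11·21=231. Service 639; fixed 391; total 1030.
{A, B}: service 423 + fixed 700 = 1123
{A, B, C}: Largo→A 2·23=46, Ryde→B 3·23=69, Milton→A 7·11=77, Elton→A 11·21=231. Service 423; fixed 1363; total 1786.
No other subset beats 939.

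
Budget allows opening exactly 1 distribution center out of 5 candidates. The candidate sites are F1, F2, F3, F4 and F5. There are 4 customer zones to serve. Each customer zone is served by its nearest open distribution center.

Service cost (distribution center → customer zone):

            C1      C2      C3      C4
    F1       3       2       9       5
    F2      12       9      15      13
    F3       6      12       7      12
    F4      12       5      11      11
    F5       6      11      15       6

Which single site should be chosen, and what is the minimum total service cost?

With exactly 1 open, each customer zone uses its cheapest among the chosen.
{F1}: C1→F1 3, C2→F1 2, C3→F1 9, C4→F1 5. Service cost 19.
{F3}: service cost 37
{F5}: service cost 38
Among all 5 size-1 choices, {F1} is lowest.

Choose F1 only; total service cost 19.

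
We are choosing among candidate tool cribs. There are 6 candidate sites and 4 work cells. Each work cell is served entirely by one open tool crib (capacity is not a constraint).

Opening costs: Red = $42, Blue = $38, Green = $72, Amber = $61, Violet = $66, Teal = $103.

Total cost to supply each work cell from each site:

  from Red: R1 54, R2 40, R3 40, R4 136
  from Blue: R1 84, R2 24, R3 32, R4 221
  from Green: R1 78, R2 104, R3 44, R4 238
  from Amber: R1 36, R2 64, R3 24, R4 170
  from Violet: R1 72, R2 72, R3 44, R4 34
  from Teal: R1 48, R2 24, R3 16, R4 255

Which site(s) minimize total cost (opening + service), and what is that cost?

For any fixed open set, each work cell goes to its cheapest open site; total = fixed + service.
{Blue, Violet}: R1→Violet 72, R2→Blue 24, R3→Blue 32, R4→Violet 34. Service 162; fixed 104; total 266.
{Red, Violet}: service 168 + fixed 108 = 276
{Blue, Amber, Violet}: service 118 + fixed 165 = 283
{Red, Blue, Green, Amber, Violet, Teal}: service 110 + fixed 382 = 492
No other subset beats 266.

Open Blue and Violet; minimum total cost 266.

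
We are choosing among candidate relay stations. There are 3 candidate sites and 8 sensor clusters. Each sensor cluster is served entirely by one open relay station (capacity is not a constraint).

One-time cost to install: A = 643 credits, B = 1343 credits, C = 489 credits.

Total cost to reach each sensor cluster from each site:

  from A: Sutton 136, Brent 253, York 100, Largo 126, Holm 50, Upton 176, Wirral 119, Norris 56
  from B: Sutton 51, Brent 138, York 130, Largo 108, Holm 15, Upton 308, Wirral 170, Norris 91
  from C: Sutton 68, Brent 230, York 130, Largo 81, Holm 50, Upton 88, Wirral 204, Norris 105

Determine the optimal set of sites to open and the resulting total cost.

For any fixed open set, each sensor cluster goes to its cheapest open site; total = fixed + service.
{C}: Sutton→C 68, Brent→C 230, York→C 130, Largo→C 81, Holm→C 50, Upton→C 88, Wirral→C 204, Norris→C 105. Service 956; fixed 489; total 1445.
{A}: Sutton→A 136, Brent→A 253, York→A 100, Largo→A 126, Holm→A 50, Upton→A 176, Wirral→A 119, Norris→A 56. Service 1016; fixed 643; total 1659.
{A, C}: Sutton→C 68, Brent→C 230, York→A 100, Largo→C 81, Holm→A 50, Upton→C 88, Wirral→A 119, Norris→A 56. Service 792; fixed 1132; total 1924.
{A, B, C}: Sutton→B 51, Brent→B 138, York→A 100, Largo→C 81, Holm→B 15, Upton→C 88, Wirral→A 119, Norris→A 56. Service 648; fixed 2475; total 3123.
No other subset beats 1445.

Open C only; minimum total cost 1445.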